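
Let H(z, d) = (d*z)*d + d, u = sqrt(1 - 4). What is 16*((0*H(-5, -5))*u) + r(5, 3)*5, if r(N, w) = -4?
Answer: -20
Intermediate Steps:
u = I*sqrt(3) (u = sqrt(-3) = I*sqrt(3) ≈ 1.732*I)
H(z, d) = d + z*d**2 (H(z, d) = z*d**2 + d = d + z*d**2)
16*((0*H(-5, -5))*u) + r(5, 3)*5 = 16*((0*(-5*(1 - 5*(-5))))*(I*sqrt(3))) - 4*5 = 16*((0*(-5*(1 + 25)))*(I*sqrt(3))) - 20 = 16*((0*(-5*26))*(I*sqrt(3))) - 20 = 16*((0*(-130))*(I*sqrt(3))) - 20 = 16*(0*(I*sqrt(3))) - 20 = 16*0 - 20 = 0 - 20 = -20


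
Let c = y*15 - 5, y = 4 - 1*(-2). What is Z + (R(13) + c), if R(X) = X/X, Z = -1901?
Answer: -1815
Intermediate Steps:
y = 6 (y = 4 + 2 = 6)
c = 85 (c = 6*15 - 5 = 90 - 5 = 85)
R(X) = 1
Z + (R(13) + c) = -1901 + (1 + 85) = -1901 + 86 = -1815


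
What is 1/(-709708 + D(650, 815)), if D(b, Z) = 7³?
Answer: -1/709365 ≈ -1.4097e-6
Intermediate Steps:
D(b, Z) = 343
1/(-709708 + D(650, 815)) = 1/(-709708 + 343) = 1/(-709365) = -1/709365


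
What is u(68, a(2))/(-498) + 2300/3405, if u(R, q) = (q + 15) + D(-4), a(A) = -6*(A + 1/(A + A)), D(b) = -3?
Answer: 153401/226092 ≈ 0.67849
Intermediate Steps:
a(A) = -6*A - 3/A (a(A) = -6*(A + 1/(2*A)) = -6*A - 3/A)
u(R, q) = 12 + q (u(R, q) = (q + 15) - 3 = (15 + q) - 3 = 12 + q)
u(68, a(2))/(-498) + 2300/3405 = (12 + (-6*2 - 3/2))/(-498) + 2300/3405 = (12 + (-12 - 3*½))*(-1/498) + 2300*(1/3405) = (12 + (-12 - 3/2))*(-1/498) + 460/681 = (12 - 27/2)*(-1/498) + 460/681 = -3/2*(-1/498) + 460/681 = 1/332 + 460/681 = 153401/226092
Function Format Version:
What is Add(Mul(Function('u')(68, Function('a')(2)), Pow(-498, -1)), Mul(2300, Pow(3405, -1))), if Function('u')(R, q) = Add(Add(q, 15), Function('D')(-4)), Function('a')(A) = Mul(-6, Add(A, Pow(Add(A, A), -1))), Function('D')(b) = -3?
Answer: Rational(153401, 226092) ≈ 0.67849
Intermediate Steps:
Function('a')(A) = Add(Mul(-6, A), Mul(-3, Pow(A, -1))) (Function('a')(A) = Mul(-6, Add(A, Pow(Mul(2, A), -1))) = Mul(-6, Add(A, Mul(Rational(1, 2), Pow(A, -1)))) = Add(Mul(-6, A), Mul(-3, Pow(A, -1))))
Function('u')(R, q) = Add(12, q) (Function('u')(R, q) = Add(Add(q, 15), -3) = Add(Add(15, q), -3) = Add(12, q))
Add(Mul(Function('u')(68, Function('a')(2)), Pow(-498, -1)), Mul(2300, Pow(3405, -1))) = Add(Mul(Add(12, Add(Mul(-6, 2), Mul(-3, Pow(2, -1)))), Pow(-498, -1)), Mul(2300, Pow(3405, -1))) = Add(Mul(Add(12, Add(-12, Mul(-3, Rational(1, 2)))), Rational(-1, 498)), Mul(2300, Rational(1, 3405))) = Add(Mul(Add(12, Add(-12, Rational(-3, 2))), Rational(-1, 498)), Rational(460, 681)) = Add(Mul(Add(12, Rational(-27, 2)), Rational(-1, 498)), Rational(460, 681)) = Add(Mul(Rational(-3, 2), Rational(-1, 498)), Rational(460, 681)) = Add(Rational(1, 332), Rational(460, 681)) = Rational(153401, 226092)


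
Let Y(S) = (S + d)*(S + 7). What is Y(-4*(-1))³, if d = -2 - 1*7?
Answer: -166375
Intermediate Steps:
d = -9 (d = -2 - 7 = -9)
Y(S) = (-9 + S)*(7 + S) (Y(S) = (S - 9)*(S + 7) = (-9 + S)*(7 + S))
Y(-4*(-1))³ = (-63 + (-4*(-1))² - (-8)*(-1))³ = (-63 + 4² - 2*4)³ = (-63 + 16 - 8)³ = (-55)³ = -166375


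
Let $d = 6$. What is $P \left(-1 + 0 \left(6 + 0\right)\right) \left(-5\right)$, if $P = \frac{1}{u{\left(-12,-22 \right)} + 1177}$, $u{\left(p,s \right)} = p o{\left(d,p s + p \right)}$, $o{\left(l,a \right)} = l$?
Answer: $\frac{1}{221} \approx 0.0045249$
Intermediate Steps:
$u{\left(p,s \right)} = 6 p$ ($u{\left(p,s \right)} = p 6 = 6 p$)
$P = \frac{1}{1105}$ ($P = \frac{1}{6 \left(-12\right) + 1177} = \frac{1}{-72 + 1177} = \frac{1}{1105} \approx 0.00090498$)
$P \left(-1 + 0 \left(6 + 0\right)\right) \left(-5\right) = \frac{\left(-1 + 0 \left(6 + 0\right)\right) \left(-5\right)}{1105} = \frac{\left(-1 + 0 \cdot 6\right) \left(-5\right)}{1105} = \frac{\left(-1 + 0\right) \left(-5\right)}{1105} = \frac{\left(-1\right) \left(-5\right)}{1105} = \frac{1}{1105} \cdot 5 = \frac{1}{221}$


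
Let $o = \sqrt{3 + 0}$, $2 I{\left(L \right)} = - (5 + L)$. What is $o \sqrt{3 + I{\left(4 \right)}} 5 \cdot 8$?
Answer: $60 i \sqrt{2} \approx 84.853 i$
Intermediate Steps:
$I{\left(L \right)} = - \frac{5}{2} - \frac{L}{2}$ ($I{\left(L \right)} = \frac{\left(-1\right) \left(5 + L\right)}{2} = \frac{-5 - L}{2} = - \frac{5}{2} - \frac{L}{2}$)
$o = \sqrt{3} \approx 1.732$
$o \sqrt{3 + I{\left(4 \right)}} 5 \cdot 8 = \sqrt{3} \sqrt{3 - \frac{9}{2}} \cdot 5 \cdot 8 = \sqrt{3} \sqrt{3 - \frac{9}{2}} \cdot 40 = \sqrt{3} \sqrt{- \frac{3}{2}} \cdot 40 = \sqrt{3} \frac{i \sqrt{6}}{2} \cdot 40 = \frac{3 i \sqrt{2}}{2} \cdot 40 = 60 i \sqrt{2}$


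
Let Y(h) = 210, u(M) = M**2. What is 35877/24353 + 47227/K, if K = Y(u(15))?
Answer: 165379043/730590 ≈ 226.36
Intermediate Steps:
K = 210
35877/24353 + 47227/K = 35877/24353 + 47227/210 = 165379043/730590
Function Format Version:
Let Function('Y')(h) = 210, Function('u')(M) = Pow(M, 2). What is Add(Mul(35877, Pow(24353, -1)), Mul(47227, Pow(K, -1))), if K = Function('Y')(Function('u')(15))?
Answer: Rational(165379043, 730590) ≈ 226.36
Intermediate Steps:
K = 210
Add(Mul(35877, Pow(24353, -1)), Mul(47227, Pow(K, -1))) = Add(Mul(35877, Pow(24353, -1)), Mul(47227, Pow(210, -1))) = Add(Mul(35877, Rational(1, 24353)), Mul(47227, Rational(1, 210))) = Add(Rational(35877, 24353), Rational(47227, 210)) = Rational(165379043, 730590)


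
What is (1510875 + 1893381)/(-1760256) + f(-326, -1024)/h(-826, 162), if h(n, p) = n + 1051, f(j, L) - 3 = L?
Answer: -8899927/1375200 ≈ -6.4717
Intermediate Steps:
f(j, L) = 3 + L
h(n, p) = 1051 + n
(1510875 + 1893381)/(-1760256) + f(-326, -1024)/h(-826, 162) = (1510875 + 1893381)/(-1760256) + (3 - 1024)/(1051 - 826) = 3404256*(-1/1760256) - 1021/225 = -35461/18336 - 1021*1/225 = -35461/18336 - 1021/225 = -8899927/1375200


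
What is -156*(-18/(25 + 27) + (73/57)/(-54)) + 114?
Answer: 88082/513 ≈ 171.70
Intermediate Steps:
-156*(-18/(25 + 27) + (73/57)/(-54)) + 114 = -156*(-18/52 + (73*(1/57))*(-1/54)) + 114 = -156*(-18*1/52 + (73/57)*(-1/54)) + 114 = -156*(-9/26 - 73/3078) + 114 = -156*(-7400/20007) + 114 = 29600/513 + 114 = 88082/513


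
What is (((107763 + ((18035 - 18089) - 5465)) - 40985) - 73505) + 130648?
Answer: 118402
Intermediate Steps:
(((107763 + ((18035 - 18089) - 5465)) - 40985) - 73505) + 130648 = (((107763 + (-54 - 5465)) - 40985) - 73505) + 130648 = (((107763 - 5519) - 40985) - 73505) + 130648 = ((102244 - 40985) - 73505) + 130648 = (61259 - 73505) + 130648 = -12246 + 130648 = 118402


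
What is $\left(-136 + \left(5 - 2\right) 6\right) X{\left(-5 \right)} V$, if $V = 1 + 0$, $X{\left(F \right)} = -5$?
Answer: $590$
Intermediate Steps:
$V = 1$
$\left(-136 + \left(5 - 2\right) 6\right) X{\left(-5 \right)} V = \left(-136 + \left(5 - 2\right) 6\right) \left(\left(-5\right) 1\right) = \left(-136 + 3 \cdot 6\right) \left(-5\right) = \left(-136 + 18\right) \left(-5\right) = \left(-118\right) \left(-5\right) = 590$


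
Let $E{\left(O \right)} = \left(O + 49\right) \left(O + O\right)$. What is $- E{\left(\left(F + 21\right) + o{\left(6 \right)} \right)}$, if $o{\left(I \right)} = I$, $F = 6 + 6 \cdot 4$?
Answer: $-12084$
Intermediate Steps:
$F = 30$ ($F = 6 + 24 = 30$)
$E{\left(O \right)} = 2 O \left(49 + O\right)$ ($E{\left(O \right)} = \left(49 + O\right) 2 O = 2 O \left(49 + O\right)$)
$- E{\left(\left(F + 21\right) + o{\left(6 \right)} \right)} = - 2 \left(\left(30 + 21\right) + 6\right) \left(49 + \left(\left(30 + 21\right) + 6\right)\right) = - 2 \left(51 + 6\right) \left(49 + \left(51 + 6\right)\right) = - 2 \cdot 57 \left(49 + 57\right) = - 2 \cdot 57 \cdot 106 = \left(-1\right) 12084 = -12084$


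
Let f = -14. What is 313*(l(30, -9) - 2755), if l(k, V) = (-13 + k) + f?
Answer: -861376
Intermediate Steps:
l(k, V) = -27 + k (l(k, V) = (-13 + k) - 14 = -27 + k)
313*(l(30, -9) - 2755) = 313*((-27 + 30) - 2755) = 313*(3 - 2755) = 313*(-2752) = -861376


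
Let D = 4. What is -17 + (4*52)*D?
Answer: 815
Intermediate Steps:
-17 + (4*52)*D = -17 + (4*52)*4 = -17 + 208*4 = -17 + 832 = 815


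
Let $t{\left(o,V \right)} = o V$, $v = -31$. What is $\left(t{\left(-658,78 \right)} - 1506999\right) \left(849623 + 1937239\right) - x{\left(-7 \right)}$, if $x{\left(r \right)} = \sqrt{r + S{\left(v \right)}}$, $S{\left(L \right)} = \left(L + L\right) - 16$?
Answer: $-4342831152426 - i \sqrt{85} \approx -4.3428 \cdot 10^{12} - 9.2195 i$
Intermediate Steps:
$t{\left(o,V \right)} = V o$
$S{\left(L \right)} = -16 + 2 L$ ($S{\left(L \right)} = 2 L - 16 = -16 + 2 L$)
$x{\left(r \right)} = \sqrt{-78 + r}$ ($x{\left(r \right)} = \sqrt{r + \left(-16 + 2 \left(-31\right)\right)} = \sqrt{r - 78} = \sqrt{-78 + r}$)
$\left(t{\left(-658,78 \right)} - 1506999\right) \left(849623 + 1937239\right) - x{\left(-7 \right)} = \left(78 \left(-658\right) - 1506999\right) \left(849623 + 1937239\right) - \sqrt{-78 - 7} = \left(-51324 - 1506999\right) 2786862 - \sqrt{-85} = \left(-1558323\right) 2786862 - i \sqrt{85} = -4342831152426 - i \sqrt{85}$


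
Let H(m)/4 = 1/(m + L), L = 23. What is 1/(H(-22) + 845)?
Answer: 1/849 ≈ 0.0011779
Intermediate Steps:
H(m) = 4/(23 + m) (H(m) = 4/(m + 23) = 4/(23 + m))
1/(H(-22) + 845) = 1/(4/(23 - 22) + 845) = 1/(4/1 + 845) = 1/(4*1 + 845) = 1/(4 + 845) = 1/849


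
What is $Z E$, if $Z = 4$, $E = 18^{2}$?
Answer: $1296$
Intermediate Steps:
$E = 324$
$Z E = 4 \cdot 324 = 1296$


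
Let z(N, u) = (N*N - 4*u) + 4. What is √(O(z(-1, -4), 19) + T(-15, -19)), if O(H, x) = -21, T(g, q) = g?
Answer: 6*I ≈ 6.0*I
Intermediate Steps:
z(N, u) = 4 + N² - 4*u (z(N, u) = (N² - 4*u) + 4 = 4 + N² - 4*u)
√(O(z(-1, -4), 19) + T(-15, -19)) = √(-21 - 15) = √(-36) = 6*I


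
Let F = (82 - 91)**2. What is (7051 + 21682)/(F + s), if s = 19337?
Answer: 28733/19418 ≈ 1.4797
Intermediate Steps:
F = 81 (F = (-9)**2 = 81)
(7051 + 21682)/(F + s) = (7051 + 21682)/(81 + 19337) = 28733/19418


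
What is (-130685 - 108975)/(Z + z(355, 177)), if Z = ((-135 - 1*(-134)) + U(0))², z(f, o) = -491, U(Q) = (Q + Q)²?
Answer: 23966/49 ≈ 489.10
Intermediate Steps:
U(Q) = 4*Q² (U(Q) = (2*Q)² = 4*Q²)
Z = 1 (Z = ((-135 - 1*(-134)) + 4*0²)² = ((-135 + 134) + 4*0)² = (-1 + 0)² = (-1)² = 1)
(-130685 - 108975)/(Z + z(355, 177)) = (-130685 - 108975)/(1 - 491) = -239660/(-490) = -239660*(-1/490) = 23966/49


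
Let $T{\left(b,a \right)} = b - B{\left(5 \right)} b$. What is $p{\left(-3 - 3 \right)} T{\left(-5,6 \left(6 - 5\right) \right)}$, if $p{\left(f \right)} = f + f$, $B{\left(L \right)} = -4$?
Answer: $300$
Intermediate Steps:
$p{\left(f \right)} = 2 f$
$T{\left(b,a \right)} = 5 b$ ($T{\left(b,a \right)} = b - - 4 b = b + 4 b = 5 b$)
$p{\left(-3 - 3 \right)} T{\left(-5,6 \left(6 - 5\right) \right)} = 2 \left(-3 - 3\right) 5 \left(-5\right) = 2 \left(-3 - 3\right) \left(-25\right) = 2 \left(-6\right) \left(-25\right) = \left(-12\right) \left(-25\right) = 300$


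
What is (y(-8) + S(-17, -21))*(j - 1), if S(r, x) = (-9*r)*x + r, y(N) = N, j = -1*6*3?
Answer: 61522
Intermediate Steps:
j = -18 (j = -6*3 = -18)
S(r, x) = r - 9*r*x (S(r, x) = -9*r*x + r = r - 9*r*x)
(y(-8) + S(-17, -21))*(j - 1) = (-8 - 17*(1 - 9*(-21)))*(-18 - 1) = (-8 - 17*(1 + 189))*(-19) = (-8 - 17*190)*(-19) = (-8 - 3230)*(-19) = -3238*(-19) = 61522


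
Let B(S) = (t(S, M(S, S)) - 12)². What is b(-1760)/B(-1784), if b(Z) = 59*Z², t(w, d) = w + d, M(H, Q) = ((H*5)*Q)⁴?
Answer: 11422400/257014516000877301541584057290453942174797445364449481601 ≈ 4.4443e-50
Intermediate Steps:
M(H, Q) = 625*H⁴*Q⁴ (M(H, Q) = ((5*H)*Q)⁴ = (5*H*Q)⁴ = 625*H⁴*Q⁴)
t(w, d) = d + w
B(S) = (-12 + S + 625*S⁸)² (B(S) = ((625*S⁴*S⁴ + S) - 12)² = ((625*S⁸ + S) - 12)² = ((S + 625*S⁸) - 12)² = (-12 + S + 625*S⁸)²)
b(-1760)/B(-1784) = (59*(-1760)²)/((-12 - 1784 + 625*(-1784)⁸)²) = (59*3097600)/((-12 - 1784 + 625*102602702573547906867920896)²) = 182758400/((-12 - 1784 + 64126689108467441792450560000)²) = 182758400/(64126689108467441792450558204²) = 182758400/4112232256014036824665344916647263074796759125831191705616 = 182758400*(1/4112232256014036824665344916647263074796759125831191705616) = 11422400/257014516000877301541584057290453942174797445364449481601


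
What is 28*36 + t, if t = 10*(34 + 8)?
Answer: 1428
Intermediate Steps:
t = 420 (t = 10*42 = 420)
28*36 + t = 28*36 + 420 = 1008 + 420 = 1428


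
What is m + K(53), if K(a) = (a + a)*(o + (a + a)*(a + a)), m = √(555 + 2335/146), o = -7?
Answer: 1190274 + √12171290/146 ≈ 1.1903e+6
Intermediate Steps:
m = √12171290/146 (m = √(555 + 2335*(1/146)) = √(555 + 2335/146) = √(83365/146) = √12171290/146 ≈ 23.895)
K(a) = 2*a*(-7 + 4*a²) (K(a) = (a + a)*(-7 + (a + a)*(a + a)) = (2*a)*(-7 + (2*a)*(2*a)) = (2*a)*(-7 + 4*a²) = 2*a*(-7 + 4*a²))
m + K(53) = √12171290/146 + (-14*53 + 8*53³) = √12171290/146 + (-742 + 8*148877) = √12171290/146 + (-742 + 1191016) = √12171290/146 + 1190274 = 1190274 + √12171290/146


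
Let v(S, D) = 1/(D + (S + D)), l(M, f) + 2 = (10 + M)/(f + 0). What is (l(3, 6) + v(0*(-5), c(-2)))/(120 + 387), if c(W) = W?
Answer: -1/6084 ≈ -0.00016437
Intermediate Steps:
l(M, f) = -2 + (10 + M)/f (l(M, f) = -2 + (10 + M)/(f + 0) = -2 + (10 + M)/f)
v(S, D) = 1/(S + 2*D) (v(S, D) = 1/(D + (D + S)) = 1/(S + 2*D))
(l(3, 6) + v(0*(-5), c(-2)))/(120 + 387) = ((10 + 3 - 2*6)/6 + 1/(0*(-5) + 2*(-2)))/(120 + 387) = ((10 + 3 - 12)/6 + 1/(0 - 4))/507 = ((1/6)*1 + 1/(-4))*(1/507) = (1/6 - 1/4)*(1/507) = -1/12*1/507 = -1/6084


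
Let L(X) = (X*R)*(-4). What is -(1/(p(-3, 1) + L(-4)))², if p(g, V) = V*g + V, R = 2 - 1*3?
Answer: -1/324 ≈ -0.0030864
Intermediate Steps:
R = -1 (R = 2 - 3 = -1)
p(g, V) = V + V*g
L(X) = 4*X (L(X) = (X*(-1))*(-4) = -X*(-4) = 4*X)
-(1/(p(-3, 1) + L(-4)))² = -(1/(1*(1 - 3) + 4*(-4)))² = -(1/(1*(-2) - 16))² = -(1/(-2 - 16))² = -(1/(-18))² = -(-1/18)² = -1*1/324 = -1/324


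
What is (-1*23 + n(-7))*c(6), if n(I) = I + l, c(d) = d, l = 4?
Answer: -156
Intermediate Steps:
n(I) = 4 + I (n(I) = I + 4 = 4 + I)
(-1*23 + n(-7))*c(6) = (-1*23 + (4 - 7))*6 = (-23 - 3)*6 = -26*6 = -156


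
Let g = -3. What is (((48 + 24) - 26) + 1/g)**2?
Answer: 18769/9 ≈ 2085.4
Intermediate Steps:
(((48 + 24) - 26) + 1/g)**2 = (((48 + 24) - 26) + 1/(-3))**2 = ((72 - 26) - 1/3)**2 = (46 - 1/3)**2 = (137/3)**2 = 18769/9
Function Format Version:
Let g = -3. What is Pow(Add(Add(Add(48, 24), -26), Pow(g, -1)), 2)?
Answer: Rational(18769, 9) ≈ 2085.4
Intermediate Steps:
Pow(Add(Add(Add(48, 24), -26), Pow(g, -1)), 2) = Pow(Add(Add(Add(48, 24), -26), Pow(-3, -1)), 2) = Pow(Add(Add(72, -26), Rational(-1, 3)), 2) = Pow(Add(46, Rational(-1, 3)), 2) = Pow(Rational(137, 3), 2) = Rational(18769, 9)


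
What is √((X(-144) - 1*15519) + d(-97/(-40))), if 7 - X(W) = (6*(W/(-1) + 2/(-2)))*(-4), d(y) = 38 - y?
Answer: I*√4817770/20 ≈ 109.75*I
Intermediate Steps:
X(W) = -17 - 24*W (X(W) = 7 - 6*(W/(-1) + 2/(-2))*(-4) = 7 - 6*(W*(-1) + 2*(-½))*(-4) = 7 - 6*(-W - 1)*(-4) = 7 - 6*(-1 - W)*(-4) = 7 - (-6 - 6*W)*(-4) = 7 - (24 + 24*W) = 7 + (-24 - 24*W) = -17 - 24*W)
√((X(-144) - 1*15519) + d(-97/(-40))) = √(((-17 - 24*(-144)) - 1*15519) + (38 - (-97)/(-40))) = √(((-17 + 3456) - 15519) + (38 - (-97)*(-1)/40)) = √((3439 - 15519) + (38 - 1*97/40)) = √(-12080 + (38 - 97/40)) = √(-12080 + 1423/40) = √(-481777/40) = I*√4817770/20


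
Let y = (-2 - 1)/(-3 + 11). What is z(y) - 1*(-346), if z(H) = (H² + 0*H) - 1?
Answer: 22089/64 ≈ 345.14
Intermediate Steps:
y = -3/8 ≈ -0.37500
z(H) = -1 + H² (z(H) = (H² + 0) - 1 = H² - 1 = -1 + H²)
z(y) - 1*(-346) = (-1 + (-3/8)²) - 1*(-346) = (-1 + 9/64) + 346 = -55/64 + 346 = 22089/64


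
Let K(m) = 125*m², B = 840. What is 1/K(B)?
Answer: 1/88200000 ≈ 1.1338e-8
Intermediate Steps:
1/K(B) = 1/(125*840²) = 1/(125*705600) = 1/88200000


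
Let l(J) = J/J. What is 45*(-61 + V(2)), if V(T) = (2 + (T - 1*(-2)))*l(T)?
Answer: -2475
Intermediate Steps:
l(J) = 1
V(T) = 4 + T (V(T) = (2 + (T - 1*(-2)))*1 = (2 + (T + 2))*1 = (2 + (2 + T))*1 = (4 + T)*1 = 4 + T)
45*(-61 + V(2)) = 45*(-61 + (4 + 2)) = 45*(-61 + 6) = 45*(-55) = -2475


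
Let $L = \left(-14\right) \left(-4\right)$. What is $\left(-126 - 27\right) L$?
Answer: $-8568$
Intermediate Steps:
$L = 56$
$\left(-126 - 27\right) L = \left(-126 - 27\right) 56 = \left(-153\right) 56 = -8568$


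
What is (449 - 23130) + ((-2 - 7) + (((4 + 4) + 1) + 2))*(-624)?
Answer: -23929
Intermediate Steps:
(449 - 23130) + ((-2 - 7) + (((4 + 4) + 1) + 2))*(-624) = -22681 + (-9 + ((8 + 1) + 2))*(-624) = -22681 + (-9 + (9 + 2))*(-624) = -22681 + (-9 + 11)*(-624) = -22681 + 2*(-624) = -22681 - 1248 = -23929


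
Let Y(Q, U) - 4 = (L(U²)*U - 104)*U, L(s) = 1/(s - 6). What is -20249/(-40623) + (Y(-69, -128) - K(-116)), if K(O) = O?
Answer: 4468811188381/332661747 ≈ 13434.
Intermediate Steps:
L(s) = 1/(-6 + s)
Y(Q, U) = 4 + U*(-104 + U/(-6 + U²)) (Y(Q, U) = 4 + (U/(-6 + U²) - 104)*U = 4 + (-104 + U/(-6 + U²))*U = 4 + U*(-104 + U/(-6 + U²)))
-20249/(-40623) + (Y(-69, -128) - K(-116)) = -20249/(-40623) + (((-128)² + 4*(1 - 26*(-128))*(-6 + (-128)²))/(-6 + (-128)²) - 1*(-116)) = -20249*(-1/40623) + ((16384 + 4*(1 + 3328)*(-6 + 16384))/(-6 + 16384) + 116) = 20249/40623 + ((16384 + 4*3329*16378)/16378 + 116) = 20249/40623 + ((16384 + 218089448)/16378 + 116) = 20249/40623 + ((1/16378)*218105832 + 116) = 20249/40623 + (109052916/8189 + 116) = 20249/40623 + 110002840/8189 = 4468811188381/332661747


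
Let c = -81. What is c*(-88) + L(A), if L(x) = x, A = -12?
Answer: 7116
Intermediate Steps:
c*(-88) + L(A) = -81*(-88) - 12 = 7128 - 12 = 7116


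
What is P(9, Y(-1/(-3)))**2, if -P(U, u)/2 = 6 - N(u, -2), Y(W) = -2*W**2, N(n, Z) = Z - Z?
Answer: 144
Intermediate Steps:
N(n, Z) = 0
P(U, u) = -12 (P(U, u) = -2*(6 - 1*0) = -2*(6 + 0) = -2*6 = -12)
P(9, Y(-1/(-3)))**2 = (-12)**2 = 144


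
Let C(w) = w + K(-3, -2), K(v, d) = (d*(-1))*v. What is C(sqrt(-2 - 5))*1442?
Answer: -8652 + 1442*I*sqrt(7) ≈ -8652.0 + 3815.2*I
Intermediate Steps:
K(v, d) = -d*v (K(v, d) = (-d)*v = -d*v)
C(w) = -6 + w (C(w) = w - 1*(-2)*(-3) = w - 6 = -6 + w)
C(sqrt(-2 - 5))*1442 = (-6 + sqrt(-2 - 5))*1442 = (-6 + sqrt(-7))*1442 = (-6 + I*sqrt(7))*1442 = -8652 + 1442*I*sqrt(7)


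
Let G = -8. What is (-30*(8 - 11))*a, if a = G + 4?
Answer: -360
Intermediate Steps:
a = -4 (a = -8 + 4 = -4)
(-30*(8 - 11))*a = -30*(8 - 11)*(-4) = -30*(-3)*(-4) = 90*(-4) = -360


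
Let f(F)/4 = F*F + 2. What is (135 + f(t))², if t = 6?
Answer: 82369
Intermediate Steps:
f(F) = 8 + 4*F² (f(F) = 4*(F*F + 2) = 4*(F² + 2) = 4*(2 + F²) = 8 + 4*F²)
(135 + f(t))² = (135 + (8 + 4*6²))² = (135 + (8 + 4*36))² = (135 + (8 + 144))² = (135 + 152)² = 287² = 82369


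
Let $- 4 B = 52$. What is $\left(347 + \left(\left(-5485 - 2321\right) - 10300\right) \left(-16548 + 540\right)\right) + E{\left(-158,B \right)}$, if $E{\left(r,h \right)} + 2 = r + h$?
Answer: $289841022$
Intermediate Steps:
$B = -13$ ($B = \left(- \frac{1}{4}\right) 52 = -13$)
$E{\left(r,h \right)} = -2 + h + r$ ($E{\left(r,h \right)} = -2 + \left(r + h\right) = -2 + \left(h + r\right) = -2 + h + r$)
$\left(347 + \left(\left(-5485 - 2321\right) - 10300\right) \left(-16548 + 540\right)\right) + E{\left(-158,B \right)} = \left(347 + \left(\left(-5485 - 2321\right) - 10300\right) \left(-16548 + 540\right)\right) - 173 = \left(347 + \left(-7806 - 10300\right) \left(-16008\right)\right) - 173 = \left(347 - -289840848\right) - 173 = \left(347 + 289840848\right) - 173 = 289841195 - 173 = 289841022$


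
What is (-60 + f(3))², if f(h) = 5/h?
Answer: 30625/9 ≈ 3402.8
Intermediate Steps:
(-60 + f(3))² = (-60 + 5/3)² = (-175/3)² = 30625/9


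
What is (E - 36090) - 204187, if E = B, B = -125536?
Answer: -365813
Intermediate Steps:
E = -125536
(E - 36090) - 204187 = (-125536 - 36090) - 204187 = -161626 - 204187 = -365813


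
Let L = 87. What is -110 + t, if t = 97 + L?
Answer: 74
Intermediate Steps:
t = 184 (t = 97 + 87 = 184)
-110 + t = -110 + 184 = 74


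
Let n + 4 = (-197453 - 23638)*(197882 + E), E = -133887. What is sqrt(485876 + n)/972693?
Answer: I*sqrt(14148232673)/972693 ≈ 0.12229*I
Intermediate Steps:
n = -14148718549 (n = -4 + (-197453 - 23638)*(197882 - 133887) = -4 - 221091*63995 = -4 - 14148718545 = -14148718549)
sqrt(485876 + n)/972693 = sqrt(485876 - 14148718549)/972693 = sqrt(-14148232673)*(1/972693) = (I*sqrt(14148232673))*(1/972693) = I*sqrt(14148232673)/972693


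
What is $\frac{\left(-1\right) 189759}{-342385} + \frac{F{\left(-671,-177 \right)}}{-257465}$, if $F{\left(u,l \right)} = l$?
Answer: $\frac{9783380616}{17630430805} \approx 0.55491$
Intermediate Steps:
$\frac{\left(-1\right) 189759}{-342385} + \frac{F{\left(-671,-177 \right)}}{-257465} = \frac{\left(-1\right) 189759}{-342385} - \frac{177}{-257465} = \left(-189759\right) \left(- \frac{1}{342385}\right) - - \frac{177}{257465} = \frac{189759}{342385} + \frac{177}{257465} = \frac{9783380616}{17630430805}$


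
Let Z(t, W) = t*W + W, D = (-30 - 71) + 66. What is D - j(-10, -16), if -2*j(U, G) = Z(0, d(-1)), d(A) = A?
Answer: -71/2 ≈ -35.500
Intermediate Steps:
D = -35 (D = -101 + 66 = -35)
Z(t, W) = W + W*t (Z(t, W) = W*t + W = W + W*t)
j(U, G) = ½ (j(U, G) = -(-1)*(1 + 0)/2 = -(-1)/2 = -½*(-1) = ½)
D - j(-10, -16) = -35 - 1*½ = -35 - ½ = -71/2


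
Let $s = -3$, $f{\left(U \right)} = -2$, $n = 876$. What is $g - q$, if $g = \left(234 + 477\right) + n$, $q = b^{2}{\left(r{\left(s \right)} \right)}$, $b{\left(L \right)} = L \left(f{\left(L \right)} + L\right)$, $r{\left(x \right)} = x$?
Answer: $1362$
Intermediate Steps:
$b{\left(L \right)} = L \left(-2 + L\right)$
$q = 225$ ($q = \left(- 3 \left(-2 - 3\right)\right)^{2} = \left(\left(-3\right) \left(-5\right)\right)^{2} = 15^{2} = 225$)
$g = 1587$ ($g = \left(234 + 477\right) + 876 = 711 + 876 = 1587$)
$g - q = 1587 - 225 = 1362$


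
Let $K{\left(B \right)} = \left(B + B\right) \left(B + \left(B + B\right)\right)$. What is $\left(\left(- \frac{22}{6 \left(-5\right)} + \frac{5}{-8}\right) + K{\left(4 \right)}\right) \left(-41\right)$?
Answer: $- \frac{472853}{120} \approx -3940.4$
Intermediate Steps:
$K{\left(B \right)} = 6 B^{2}$ ($K{\left(B \right)} = 2 B \left(B + 2 B\right) = 2 B 3 B = 6 B^{2}$)
$\left(\left(- \frac{22}{6 \left(-5\right)} + \frac{5}{-8}\right) + K{\left(4 \right)}\right) \left(-41\right) = \left(\left(- \frac{22}{6 \left(-5\right)} + \frac{5}{-8}\right) + 6 \cdot 4^{2}\right) \left(-41\right) = \left(\left(- \frac{22}{-30} + 5 \left(- \frac{1}{8}\right)\right) + 6 \cdot 16\right) \left(-41\right) = \left(\left(\left(-22\right) \left(- \frac{1}{30}\right) - \frac{5}{8}\right) + 96\right) \left(-41\right) = \left(\left(\frac{11}{15} - \frac{5}{8}\right) + 96\right) \left(-41\right) = \left(\frac{13}{120} + 96\right) \left(-41\right) = \frac{11533}{120} \left(-41\right) = - \frac{472853}{120}$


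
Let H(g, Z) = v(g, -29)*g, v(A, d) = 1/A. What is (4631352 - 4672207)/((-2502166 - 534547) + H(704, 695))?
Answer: 40855/3036712 ≈ 0.013454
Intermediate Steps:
H(g, Z) = 1 (H(g, Z) = g/g = 1)
(4631352 - 4672207)/((-2502166 - 534547) + H(704, 695)) = (4631352 - 4672207)/((-2502166 - 534547) + 1) = -40855/(-3036713 + 1) = -40855/(-3036712) = -40855*(-1/3036712) = 40855/3036712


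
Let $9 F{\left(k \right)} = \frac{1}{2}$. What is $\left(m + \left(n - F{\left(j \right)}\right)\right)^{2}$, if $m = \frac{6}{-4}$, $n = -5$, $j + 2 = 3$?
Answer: $\frac{3481}{81} \approx 42.975$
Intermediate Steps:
$j = 1$ ($j = -2 + 3 = 1$)
$F{\left(k \right)} = \frac{1}{18}$ ($F{\left(k \right)} = \frac{1}{9 \cdot 2} = \frac{1}{9} \cdot \frac{1}{2} = \frac{1}{18}$)
$m = - \frac{3}{2}$ ($m = 6 \left(- \frac{1}{4}\right) = - \frac{3}{2} \approx -1.5$)
$\left(m + \left(n - F{\left(j \right)}\right)\right)^{2} = \left(- \frac{3}{2} - \frac{91}{18}\right)^{2} = \left(- \frac{59}{9}\right)^{2} = \frac{3481}{81}$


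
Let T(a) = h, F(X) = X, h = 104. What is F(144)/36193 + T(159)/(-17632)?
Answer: -153133/79769372 ≈ -0.0019197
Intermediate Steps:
T(a) = 104
F(144)/36193 + T(159)/(-17632) = 144/36193 + 104/(-17632) = 144*(1/36193) + 104*(-1/17632) = 144/36193 - 13/2204 = -153133/79769372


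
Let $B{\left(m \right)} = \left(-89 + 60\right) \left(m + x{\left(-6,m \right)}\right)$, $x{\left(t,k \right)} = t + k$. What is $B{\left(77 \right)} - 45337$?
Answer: $-49629$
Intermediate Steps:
$x{\left(t,k \right)} = k + t$
$B{\left(m \right)} = 174 - 58 m$ ($B{\left(m \right)} = \left(-89 + 60\right) \left(m + \left(m - 6\right)\right) = - 29 \left(m + \left(-6 + m\right)\right) = - 29 \left(-6 + 2 m\right) = 174 - 58 m$)
$B{\left(77 \right)} - 45337 = \left(174 - 4466\right) - 45337 = -4292 - 45337 = -49629$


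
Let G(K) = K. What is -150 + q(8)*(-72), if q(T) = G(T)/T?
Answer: -222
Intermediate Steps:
q(T) = 1 (q(T) = T/T = 1)
-150 + q(8)*(-72) = -150 + 1*(-72) = -150 - 72 = -222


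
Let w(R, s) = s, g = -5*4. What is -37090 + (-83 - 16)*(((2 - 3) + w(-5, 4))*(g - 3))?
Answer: -30259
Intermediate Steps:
g = -20
-37090 + (-83 - 16)*(((2 - 3) + w(-5, 4))*(g - 3)) = -37090 + (-83 - 16)*(((2 - 3) + 4)*(-20 - 3)) = -37090 - 99*(-1 + 4)*(-23) = -37090 - 297*(-23) = -37090 - 99*(-69) = -37090 + 6831 = -30259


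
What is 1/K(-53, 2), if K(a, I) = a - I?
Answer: -1/55 ≈ -0.018182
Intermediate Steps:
1/K(-53, 2) = 1/(-53 - 1*2) = 1/(-53 - 2) = 1/(-55) = -1/55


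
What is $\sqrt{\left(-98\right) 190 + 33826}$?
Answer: $\sqrt{15206} \approx 123.31$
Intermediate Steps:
$\sqrt{\left(-98\right) 190 + 33826} = \sqrt{-18620 + 33826} = \sqrt{15206}$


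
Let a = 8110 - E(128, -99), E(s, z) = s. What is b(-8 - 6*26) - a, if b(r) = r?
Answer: -8146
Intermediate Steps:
a = 7982 (a = 8110 - 1*128 = 8110 - 128 = 7982)
b(-8 - 6*26) - a = (-8 - 6*26) - 1*7982 = (-8 - 1*156) - 7982 = (-8 - 156) - 7982 = -164 - 7982 = -8146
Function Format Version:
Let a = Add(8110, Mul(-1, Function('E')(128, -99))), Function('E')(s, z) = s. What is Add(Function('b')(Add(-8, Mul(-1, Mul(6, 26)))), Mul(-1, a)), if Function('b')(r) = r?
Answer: -8146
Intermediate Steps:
a = 7982 (a = Add(8110, Mul(-1, 128)) = Add(8110, -128) = 7982)
Add(Function('b')(Add(-8, Mul(-1, Mul(6, 26)))), Mul(-1, a)) = Add(Add(-8, Mul(-1, Mul(6, 26))), Mul(-1, 7982)) = Add(Add(-8, Mul(-1, 156)), -7982) = Add(Add(-8, -156), -7982) = Add(-164, -7982) = -8146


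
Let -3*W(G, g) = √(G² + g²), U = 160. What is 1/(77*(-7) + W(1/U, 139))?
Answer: -124185600/66441420799 + 480*√494617601/66441420799 ≈ -0.0017084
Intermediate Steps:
W(G, g) = -√(G² + g²)/3
1/(77*(-7) + W(1/U, 139)) = 1/(77*(-7) - √((1/160)² + 139²)/3) = 1/(-539 - √((1/160)² + 19321)/3) = 1/(-539 - √(1/25600 + 19321)/3) = 1/(-539 - √494617601/480)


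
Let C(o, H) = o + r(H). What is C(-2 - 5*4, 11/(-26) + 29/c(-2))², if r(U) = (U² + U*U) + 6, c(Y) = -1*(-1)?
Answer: 298816382881/114244 ≈ 2.6156e+6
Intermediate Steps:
c(Y) = 1
r(U) = 6 + 2*U² (r(U) = (U² + U²) + 6 = 2*U² + 6 = 6 + 2*U²)
C(o, H) = 6 + o + 2*H² (C(o, H) = o + (6 + 2*H²) = 6 + o + 2*H²)
C(-2 - 5*4, 11/(-26) + 29/c(-2))² = (6 + (-2 - 5*4) + 2*(11/(-26) + 29/1)²)² = (6 + (-2 - 20) + 2*(11*(-1/26) + 29*1)²)² = (6 - 22 + 2*(-11/26 + 29)²)² = (6 - 22 + 2*(743/26)²)² = (6 - 22 + 2*(552049/676))² = (6 - 22 + 552049/338)² = (546641/338)² = 298816382881/114244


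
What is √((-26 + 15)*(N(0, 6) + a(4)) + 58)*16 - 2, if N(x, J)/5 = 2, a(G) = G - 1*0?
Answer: -2 + 64*I*√6 ≈ -2.0 + 156.77*I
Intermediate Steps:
a(G) = G (a(G) = G + 0 = G)
N(x, J) = 10 (N(x, J) = 5*2 = 10)
√((-26 + 15)*(N(0, 6) + a(4)) + 58)*16 - 2 = √((-26 + 15)*(10 + 4) + 58)*16 - 2 = √(-11*14 + 58)*16 - 2 = √(-154 + 58)*16 - 2 = √(-96)*16 - 2 = (4*I*√6)*16 - 2 = 64*I*√6 - 2 = -2 + 64*I*√6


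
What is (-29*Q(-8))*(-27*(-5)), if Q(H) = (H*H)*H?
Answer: 2004480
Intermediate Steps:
Q(H) = H³ (Q(H) = H²*H = H³)
(-29*Q(-8))*(-27*(-5)) = (-29*(-8)³)*(-27*(-5)) = -29*(-512)*135 = 14848*135 = 2004480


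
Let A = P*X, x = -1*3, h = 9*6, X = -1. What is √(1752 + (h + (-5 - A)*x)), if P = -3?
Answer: √1830 ≈ 42.779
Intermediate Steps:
h = 54
x = -3
A = 3 (A = -3*(-1) = 3)
√(1752 + (h + (-5 - A)*x)) = √(1752 + (54 + (-5 - 1*3)*(-3))) = √(1752 + (54 + (-5 - 3)*(-3))) = √(1752 + (54 - 8*(-3))) = √(1752 + (54 + 24)) = √(1752 + 78) = √1830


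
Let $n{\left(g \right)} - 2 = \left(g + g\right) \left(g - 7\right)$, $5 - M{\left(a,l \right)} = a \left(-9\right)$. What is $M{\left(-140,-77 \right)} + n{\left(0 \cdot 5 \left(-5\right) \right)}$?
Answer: $-1253$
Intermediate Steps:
$M{\left(a,l \right)} = 5 + 9 a$ ($M{\left(a,l \right)} = 5 - a \left(-9\right) = 5 - - 9 a = 5 + 9 a$)
$n{\left(g \right)} = 2 + 2 g \left(-7 + g\right)$ ($n{\left(g \right)} = 2 + \left(g + g\right) \left(g - 7\right) = 2 + 2 g \left(-7 + g\right)$)
$M{\left(-140,-77 \right)} + n{\left(0 \cdot 5 \left(-5\right) \right)} = \left(5 + 9 \left(-140\right)\right) + \left(2 - 14 \cdot 0 \cdot 5 \left(-5\right) + 2 \left(0 \cdot 5 \left(-5\right)\right)^{2}\right) = \left(5 - 1260\right) + \left(2 - 14 \cdot 0 \left(-25\right) + 2 \left(0 \left(-25\right)\right)^{2}\right) = -1255 + \left(2 - 0 + 2 \cdot 0^{2}\right) = -1255 + \left(2 + 0 + 2 \cdot 0\right) = -1255 + \left(2 + 0 + 0\right) = -1255 + 2 = -1253$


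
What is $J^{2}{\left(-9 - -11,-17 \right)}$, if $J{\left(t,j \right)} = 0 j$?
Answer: $0$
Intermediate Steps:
$J{\left(t,j \right)} = 0$
$J^{2}{\left(-9 - -11,-17 \right)} = 0^{2} = 0$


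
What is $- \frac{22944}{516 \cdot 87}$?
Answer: $- \frac{1912}{3741} \approx -0.51109$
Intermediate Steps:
$- \frac{22944}{516 \cdot 87} = - \frac{22944}{44892} = \left(-22944\right) \frac{1}{44892} = - \frac{1912}{3741}$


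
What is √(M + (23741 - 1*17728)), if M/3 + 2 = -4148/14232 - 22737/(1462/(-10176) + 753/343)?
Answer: I*√491224586239762469899534/4246509766 ≈ 165.05*I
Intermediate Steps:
M = -141211516616507/4246509766 (M = -6 + 3*(-4148/14232 - 22737/(1462/(-10176) + 753/343)) = -6 + 3*(-4148*1/14232 - 22737/(1462*(-1/10176) + 753*(1/343))) = -6 + 3*(-1037/3558 - 22737/(-731/5088 + 753/343)) = -6 + 3*(-1037/3558 - 22737/3580531/1745184) = -6 + 3*(-1037/3558 - 22737*1745184/3580531) = -6 + 3*(-1037/3558 - 39680248608/3580531) = -6 + 3*(-141186037557911/12739529298) = -6 - 141186037557911/4246509766 = -141211516616507/4246509766 ≈ -33254.)
√(M + (23741 - 1*17728)) = √(-141211516616507/4246509766 + (23741 - 1*17728)) = √(-141211516616507/4246509766 + (23741 - 17728)) = √(-141211516616507/4246509766 + 6013) = √(-115677253393549/4246509766) = I*√491224586239762469899534/4246509766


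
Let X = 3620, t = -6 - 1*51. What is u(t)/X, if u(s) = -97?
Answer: -97/3620 ≈ -0.026796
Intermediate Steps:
t = -57 (t = -6 - 51 = -57)
u(t)/X = -97/3620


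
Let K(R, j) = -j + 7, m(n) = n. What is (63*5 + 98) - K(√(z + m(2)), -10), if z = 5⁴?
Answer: 396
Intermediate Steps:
z = 625
K(R, j) = 7 - j
(63*5 + 98) - K(√(z + m(2)), -10) = (63*5 + 98) - (7 - 1*(-10)) = (315 + 98) - (7 + 10) = 413 - 1*17 = 413 - 17 = 396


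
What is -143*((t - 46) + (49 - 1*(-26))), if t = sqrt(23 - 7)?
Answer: -4719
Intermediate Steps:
t = 4 (t = sqrt(16) = 4)
-143*((t - 46) + (49 - 1*(-26))) = -143*((4 - 46) + (49 - 1*(-26))) = -143*(-42 + (49 + 26)) = -143*(-42 + 75) = -143*33 = -4719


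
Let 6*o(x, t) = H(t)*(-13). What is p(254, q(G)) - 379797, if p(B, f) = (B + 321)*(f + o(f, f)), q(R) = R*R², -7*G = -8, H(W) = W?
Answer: -55977359/147 ≈ -3.8080e+5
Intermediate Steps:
G = 8/7 (G = -⅐*(-8) = 8/7 ≈ 1.1429)
q(R) = R³
o(x, t) = -13*t/6 (o(x, t) = (t*(-13))/6 = (-13*t)/6 = -13*t/6)
p(B, f) = -7*f*(321 + B)/6 (p(B, f) = (B + 321)*(f - 13*f/6) = (321 + B)*(-7*f/6) = -7*f*(321 + B)/6)
p(254, q(G)) - 379797 = 7*(8/7)³*(-321 - 1*254)/6 - 379797 = (7/6)*(512/343)*(-321 - 254) - 379797 = (7/6)*(512/343)*(-575) - 379797 = -147200/147 - 379797 = -55977359/147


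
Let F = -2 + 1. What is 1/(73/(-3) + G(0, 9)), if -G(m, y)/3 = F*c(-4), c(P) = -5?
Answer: -3/118 ≈ -0.025424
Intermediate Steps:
F = -1
G(m, y) = -15 (G(m, y) = -(-3)*(-5) = -3*5 = -15)
1/(73/(-3) + G(0, 9)) = 1/(73/(-3) - 15) = 1/(73*(-1/3) - 15) = 1/(-73/3 - 15) = 1/(-118/3) = -3/118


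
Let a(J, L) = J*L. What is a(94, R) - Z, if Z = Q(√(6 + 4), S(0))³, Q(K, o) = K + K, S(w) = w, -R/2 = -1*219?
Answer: 41172 - 80*√10 ≈ 40919.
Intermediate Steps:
R = 438 (R = -(-2)*219 = -2*(-219) = 438)
Q(K, o) = 2*K
Z = 80*√10 (Z = (2*√(6 + 4))³ = (2*√10)³ = 80*√10 ≈ 252.98)
a(94, R) - Z = 94*438 - 80*√10 = 41172 - 80*√10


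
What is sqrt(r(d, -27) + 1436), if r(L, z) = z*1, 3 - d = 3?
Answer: sqrt(1409) ≈ 37.537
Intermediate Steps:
d = 0 (d = 3 - 1*3 = 3 - 3 = 0)
r(L, z) = z
sqrt(r(d, -27) + 1436) = sqrt(-27 + 1436) = sqrt(1409)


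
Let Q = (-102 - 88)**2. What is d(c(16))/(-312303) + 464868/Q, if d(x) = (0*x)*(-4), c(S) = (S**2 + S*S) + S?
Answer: 116217/9025 ≈ 12.877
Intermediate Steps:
c(S) = S + 2*S**2 (c(S) = (S**2 + S**2) + S = 2*S**2 + S = S + 2*S**2)
d(x) = 0 (d(x) = 0*(-4) = 0)
Q = 36100 (Q = (-190)**2 = 36100)
d(c(16))/(-312303) + 464868/Q = 0/(-312303) + 464868/36100 = 0*(-1/312303) + 464868*(1/36100) = 0 + 116217/9025 = 116217/9025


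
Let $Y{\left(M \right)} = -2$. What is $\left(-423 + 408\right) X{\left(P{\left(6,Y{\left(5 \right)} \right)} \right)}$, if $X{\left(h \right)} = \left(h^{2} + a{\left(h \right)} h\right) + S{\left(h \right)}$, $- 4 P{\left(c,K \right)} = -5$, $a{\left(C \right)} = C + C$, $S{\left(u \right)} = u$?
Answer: $- \frac{1425}{16} \approx -89.063$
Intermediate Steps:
$a{\left(C \right)} = 2 C$
$P{\left(c,K \right)} = \frac{5}{4}$ ($P{\left(c,K \right)} = \left(- \frac{1}{4}\right) \left(-5\right) = \frac{5}{4}$)
$X{\left(h \right)} = h + 3 h^{2}$ ($X{\left(h \right)} = \left(h^{2} + 2 h h\right) + h = \left(h^{2} + 2 h^{2}\right) + h = 3 h^{2} + h = h + 3 h^{2}$)
$\left(-423 + 408\right) X{\left(P{\left(6,Y{\left(5 \right)} \right)} \right)} = \left(-423 + 408\right) \frac{5 \left(1 + 3 \cdot \frac{5}{4}\right)}{4} = - 15 \frac{5 \left(1 + \frac{15}{4}\right)}{4} = - 15 \cdot \frac{5}{4} \cdot \frac{19}{4} = \left(-15\right) \frac{95}{16} = - \frac{1425}{16}$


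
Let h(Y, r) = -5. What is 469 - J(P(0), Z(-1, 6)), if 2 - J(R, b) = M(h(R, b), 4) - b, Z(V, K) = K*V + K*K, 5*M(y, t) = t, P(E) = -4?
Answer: 2189/5 ≈ 437.80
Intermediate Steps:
M(y, t) = t/5
Z(V, K) = K**2 + K*V (Z(V, K) = K*V + K**2 = K**2 + K*V)
J(R, b) = 6/5 + b (J(R, b) = 2 - ((1/5)*4 - b) = 2 - (4/5 - b) = 2 + (-4/5 + b) = 6/5 + b)
469 - J(P(0), Z(-1, 6)) = 469 - (6/5 + 6*(6 - 1)) = 469 - (6/5 + 6*5) = 469 - (6/5 + 30) = 469 - 1*156/5 = 469 - 156/5 = 2189/5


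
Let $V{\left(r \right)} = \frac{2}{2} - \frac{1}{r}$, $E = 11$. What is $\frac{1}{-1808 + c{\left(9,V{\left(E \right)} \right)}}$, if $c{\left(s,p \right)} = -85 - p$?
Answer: $- \frac{11}{20833} \approx -0.00052801$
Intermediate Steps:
$V{\left(r \right)} = 1 - \frac{1}{r}$ ($V{\left(r \right)} = 2 \cdot \frac{1}{2} - \frac{1}{r} = 1 - \frac{1}{r}$)
$\frac{1}{-1808 + c{\left(9,V{\left(E \right)} \right)}} = \frac{1}{-1808 - \left(85 + \frac{-1 + 11}{11}\right)} = \frac{1}{-1808 - \left(85 + \frac{1}{11} \cdot 10\right)} = \frac{1}{-1808 - \frac{945}{11}} = \frac{1}{- \frac{20833}{11}} = - \frac{11}{20833}$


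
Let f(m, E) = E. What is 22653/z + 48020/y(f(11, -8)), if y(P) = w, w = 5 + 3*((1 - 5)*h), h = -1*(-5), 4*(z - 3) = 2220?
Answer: -567761/682 ≈ -832.49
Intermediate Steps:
z = 558 (z = 3 + (1/4)*2220 = 3 + 555 = 558)
h = 5
w = -55 (w = 5 + 3*((1 - 5)*5) = 5 + 3*(-4*5) = 5 + 3*(-20) = 5 - 60 = -55)
y(P) = -55
22653/z + 48020/y(f(11, -8)) = 22653/558 + 48020/(-55) = 22653*(1/558) + 48020*(-1/55) = 2517/62 - 9604/11 = -567761/682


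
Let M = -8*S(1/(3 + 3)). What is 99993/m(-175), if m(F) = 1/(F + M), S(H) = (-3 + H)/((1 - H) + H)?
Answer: -15232267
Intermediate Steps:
S(H) = -3 + H (S(H) = (-3 + H)/1 = (-3 + H)*1 = -3 + H)
M = 68/3 (M = -8*(-3 + 1/(3 + 3)) = -8*(-3 + 1/6) = -8*(-3 + ⅙) = -8*(-17/6) = 68/3 ≈ 22.667)
m(F) = 1/(68/3 + F) (m(F) = 1/(F + 68/3) = 1/(68/3 + F))
99993/m(-175) = 99993/((3/(68 + 3*(-175)))) = 99993/((3/(68 - 525))) = 99993/((3/(-457))) = 99993/((3*(-1/457))) = 99993/(-3/457) = 99993*(-457/3) = -15232267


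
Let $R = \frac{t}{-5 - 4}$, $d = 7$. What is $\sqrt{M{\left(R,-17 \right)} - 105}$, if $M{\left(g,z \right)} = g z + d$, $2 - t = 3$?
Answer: $\frac{i \sqrt{899}}{3} \approx 9.9944 i$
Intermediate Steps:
$t = -1$ ($t = 2 - 3 = -1$)
$R = \frac{1}{9}$ ($R = - \frac{1}{-5 - 4} = - \frac{1}{-9} = \left(-1\right) \left(- \frac{1}{9}\right) = \frac{1}{9} \approx 0.11111$)
$M{\left(g,z \right)} = 7 + g z$ ($M{\left(g,z \right)} = g z + 7 = 7 + g z$)
$\sqrt{M{\left(R,-17 \right)} - 105} = \sqrt{\left(7 + \frac{1}{9} \left(-17\right)\right) - 105} = \sqrt{\left(7 - \frac{17}{9}\right) - 105} = \sqrt{\frac{46}{9} - 105} = \sqrt{- \frac{899}{9}} = \frac{i \sqrt{899}}{3}$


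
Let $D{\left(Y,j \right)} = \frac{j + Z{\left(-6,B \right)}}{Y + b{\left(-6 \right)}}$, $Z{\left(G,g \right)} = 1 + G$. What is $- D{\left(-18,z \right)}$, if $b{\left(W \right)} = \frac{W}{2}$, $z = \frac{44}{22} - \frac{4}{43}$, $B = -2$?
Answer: $- \frac{19}{129} \approx -0.14729$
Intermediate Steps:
$z = \frac{82}{43}$ ($z = 44 \cdot \frac{1}{22} - \frac{4}{43} = 2 - \frac{4}{43} = \frac{82}{43} \approx 1.907$)
$b{\left(W \right)} = \frac{W}{2}$ ($b{\left(W \right)} = W \frac{1}{2} = \frac{W}{2}$)
$D{\left(Y,j \right)} = \frac{-5 + j}{-3 + Y}$ ($D{\left(Y,j \right)} = \frac{j + \left(1 - 6\right)}{Y + \frac{1}{2} \left(-6\right)} = \frac{j - 5}{Y - 3} = \frac{-5 + j}{-3 + Y}$)
$- D{\left(-18,z \right)} = - \frac{-5 + \frac{82}{43}}{-3 - 18} = - \frac{-133}{\left(-21\right) 43} = - \frac{\left(-1\right) \left(-133\right)}{21 \cdot 43} = \left(-1\right) \frac{19}{129} = - \frac{19}{129}$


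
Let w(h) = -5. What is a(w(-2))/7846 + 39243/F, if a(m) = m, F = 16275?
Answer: 102606401/42564550 ≈ 2.4106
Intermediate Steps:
a(w(-2))/7846 + 39243/F = -5/7846 + 39243/16275 = -5*1/7846 + 39243*(1/16275) = -5/7846 + 13081/5425 = 102606401/42564550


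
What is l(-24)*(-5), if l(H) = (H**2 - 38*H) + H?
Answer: -7320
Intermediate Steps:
l(H) = H**2 - 37*H
l(-24)*(-5) = -24*(-37 - 24)*(-5) = -24*(-61)*(-5) = 1464*(-5) = -7320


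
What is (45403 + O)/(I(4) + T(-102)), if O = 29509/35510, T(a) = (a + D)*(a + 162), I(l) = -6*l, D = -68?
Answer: -537430013/121018080 ≈ -4.4409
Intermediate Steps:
T(a) = (-68 + a)*(162 + a) (T(a) = (a - 68)*(a + 162) = (-68 + a)*(162 + a))
O = 29509/35510 (O = 29509*(1/35510) = 29509/35510 ≈ 0.83101)
(45403 + O)/(I(4) + T(-102)) = (45403 + 29509/35510)/(-6*4 + (-11016 + (-102)² + 94*(-102))) = 1612290039/(35510*(-24 + (-11016 + 10404 - 9588))) = 1612290039/(35510*(-24 - 10200)) = (1612290039/35510)/(-10224) = (1612290039/35510)*(-1/10224) = -537430013/121018080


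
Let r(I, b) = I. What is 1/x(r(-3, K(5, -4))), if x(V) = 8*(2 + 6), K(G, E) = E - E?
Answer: 1/64 ≈ 0.015625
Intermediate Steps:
K(G, E) = 0
x(V) = 64 (x(V) = 8*8 = 64)
1/x(r(-3, K(5, -4))) = 1/64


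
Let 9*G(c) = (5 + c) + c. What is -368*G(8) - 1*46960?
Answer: -143456/3 ≈ -47819.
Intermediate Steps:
G(c) = 5/9 + 2*c/9 (G(c) = ((5 + c) + c)/9 = (5 + 2*c)/9 = 5/9 + 2*c/9)
-368*G(8) - 1*46960 = -368*(5/9 + (2/9)*8) - 1*46960 = -368*(5/9 + 16/9) - 46960 = -368*7/3 - 46960 = -2576/3 - 46960 = -143456/3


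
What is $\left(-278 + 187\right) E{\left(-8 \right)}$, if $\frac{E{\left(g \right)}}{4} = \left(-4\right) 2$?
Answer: $2912$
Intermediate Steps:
$E{\left(g \right)} = -32$ ($E{\left(g \right)} = 4 \left(\left(-4\right) 2\right) = 4 \left(-8\right) = -32$)
$\left(-278 + 187\right) E{\left(-8 \right)} = \left(-278 + 187\right) \left(-32\right) = \left(-91\right) \left(-32\right) = 2912$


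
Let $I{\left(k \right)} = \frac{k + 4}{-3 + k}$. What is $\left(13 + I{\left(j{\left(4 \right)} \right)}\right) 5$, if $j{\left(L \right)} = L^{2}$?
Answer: $\frac{945}{13} \approx 72.692$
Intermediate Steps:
$I{\left(k \right)} = \frac{4 + k}{-3 + k}$
$\left(13 + I{\left(j{\left(4 \right)} \right)}\right) 5 = \left(13 + \frac{4 + 4^{2}}{-3 + 4^{2}}\right) 5 = \left(13 + \frac{4 + 16}{-3 + 16}\right) 5 = \left(13 + \frac{1}{13} \cdot 20\right) 5 = \left(13 + \frac{20}{13}\right) 5 = \frac{189}{13} \cdot 5 = \frac{945}{13}$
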